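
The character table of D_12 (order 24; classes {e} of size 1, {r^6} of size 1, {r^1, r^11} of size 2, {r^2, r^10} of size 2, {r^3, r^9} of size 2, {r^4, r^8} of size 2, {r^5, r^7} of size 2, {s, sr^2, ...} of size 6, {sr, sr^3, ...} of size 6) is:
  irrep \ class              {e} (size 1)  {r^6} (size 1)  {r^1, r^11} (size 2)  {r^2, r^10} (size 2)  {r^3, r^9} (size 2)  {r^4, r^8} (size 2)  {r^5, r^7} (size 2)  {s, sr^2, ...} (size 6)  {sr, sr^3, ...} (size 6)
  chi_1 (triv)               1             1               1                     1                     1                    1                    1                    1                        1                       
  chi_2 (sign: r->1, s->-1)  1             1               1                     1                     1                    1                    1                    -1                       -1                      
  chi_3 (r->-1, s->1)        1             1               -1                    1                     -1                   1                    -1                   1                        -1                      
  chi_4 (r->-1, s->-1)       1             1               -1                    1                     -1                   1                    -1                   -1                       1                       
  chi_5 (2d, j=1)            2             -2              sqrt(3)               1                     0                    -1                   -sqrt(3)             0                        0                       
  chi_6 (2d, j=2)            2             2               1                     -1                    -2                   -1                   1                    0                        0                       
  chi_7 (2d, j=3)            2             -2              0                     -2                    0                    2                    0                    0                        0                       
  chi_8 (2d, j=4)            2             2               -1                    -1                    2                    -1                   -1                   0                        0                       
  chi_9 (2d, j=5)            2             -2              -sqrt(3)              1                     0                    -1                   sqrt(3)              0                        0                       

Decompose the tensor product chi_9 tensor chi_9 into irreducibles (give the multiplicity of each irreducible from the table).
chi_9 tensor chi_9 = chi_1 + chi_2 + chi_6 (all other irreducibles have multiplicity 0).

Solution. The character of a tensor product is the pointwise product (chi_9 * chi_9)(C) = chi_9(C) * chi_9(C):
  {e}: (2)*(2), {r^6}: (-2)*(-2), {r^1, r^11}: (-sqrt(3))*(-sqrt(3)), {r^2, r^10}: (1)*(1), {r^3, r^9}: (0)*(0), {r^4, r^8}: (-1)*(-1), {r^5, r^7}: (sqrt(3))*(sqrt(3)), {s, sr^2, ...}: (0)*(0), {sr, sr^3, ...}: (0)*(0)
so (chi_9 * chi_9) takes values
  {e} -> 4, {r^6} -> 4, {r^1, r^11} -> 3, {r^2, r^10} -> 1, {r^3, r^9} -> 0, {r^4, r^8} -> 1, {r^5, r^7} -> 3, {s, sr^2, ...} -> 0, {sr, sr^3, ...} -> 0.
Now take the inner product of this character with each irreducible chi from the table, <chi_9*chi_9, chi> = (1/24) sum_C |C| (chi_9*chi_9)(C) conj(chi(C)):
  <chi_9*chi_9, chi_1> = (1/24)[1*(4)*conj(1) + 1*(4)*conj(1) + 2*(3)*conj(1) + 2*(1)*conj(1) + 2*(0)*conj(1) + 2*(1)*conj(1) + 2*(3)*conj(1) + 6*(0)*conj(1) + 6*(0)*conj(1)]
      = (1/24)[(4) + (4) + (6) + (2) + (0) + (2) + (6) + (0) + (0)] = 24/24 = 1
  <chi_9*chi_9, chi_2> = (1/24)[1*(4)*conj(1) + 1*(4)*conj(1) + 2*(3)*conj(1) + 2*(1)*conj(1) + 2*(0)*conj(1) + 2*(1)*conj(1) + 2*(3)*conj(1) + 6*(0)*conj(-1) + 6*(0)*conj(-1)]
      = (1/24)[(4) + (4) + (6) + (2) + (0) + (2) + (6) + (0) + (0)] = 24/24 = 1
  <chi_9*chi_9, chi_3> = (1/24)[1*(4)*conj(1) + 1*(4)*conj(1) + 2*(3)*conj(-1) + 2*(1)*conj(1) + 2*(0)*conj(-1) + 2*(1)*conj(1) + 2*(3)*conj(-1) + 6*(0)*conj(1) + 6*(0)*conj(-1)]
      = (1/24)[(4) + (4) + (-6) + (2) + (0) + (2) + (-6) + (0) + (0)] = 0/24 = 0
  <chi_9*chi_9, chi_4> = (1/24)[1*(4)*conj(1) + 1*(4)*conj(1) + 2*(3)*conj(-1) + 2*(1)*conj(1) + 2*(0)*conj(-1) + 2*(1)*conj(1) + 2*(3)*conj(-1) + 6*(0)*conj(-1) + 6*(0)*conj(1)]
      = (1/24)[(4) + (4) + (-6) + (2) + (0) + (2) + (-6) + (0) + (0)] = 0/24 = 0
  <chi_9*chi_9, chi_5> = (1/24)[1*(4)*conj(2) + 1*(4)*conj(-2) + 2*(3)*conj(sqrt(3)) + 2*(1)*conj(1) + 2*(0)*conj(0) + 2*(1)*conj(-1) + 2*(3)*conj(-sqrt(3)) + 6*(0)*conj(0) + 6*(0)*conj(0)]
      = (1/24)[(8) + (-8) + (6*sqrt(3)) + (2) + (0) + (-2) + (-6*sqrt(3)) + (0) + (0)] = 0/24 = 0
  <chi_9*chi_9, chi_6> = (1/24)[1*(4)*conj(2) + 1*(4)*conj(2) + 2*(3)*conj(1) + 2*(1)*conj(-1) + 2*(0)*conj(-2) + 2*(1)*conj(-1) + 2*(3)*conj(1) + 6*(0)*conj(0) + 6*(0)*conj(0)]
      = (1/24)[(8) + (8) + (6) + (-2) + (0) + (-2) + (6) + (0) + (0)] = 24/24 = 1
  <chi_9*chi_9, chi_7> = (1/24)[1*(4)*conj(2) + 1*(4)*conj(-2) + 2*(3)*conj(0) + 2*(1)*conj(-2) + 2*(0)*conj(0) + 2*(1)*conj(2) + 2*(3)*conj(0) + 6*(0)*conj(0) + 6*(0)*conj(0)]
      = (1/24)[(8) + (-8) + (0) + (-4) + (0) + (4) + (0) + (0) + (0)] = 0/24 = 0
  <chi_9*chi_9, chi_8> = (1/24)[1*(4)*conj(2) + 1*(4)*conj(2) + 2*(3)*conj(-1) + 2*(1)*conj(-1) + 2*(0)*conj(2) + 2*(1)*conj(-1) + 2*(3)*conj(-1) + 6*(0)*conj(0) + 6*(0)*conj(0)]
      = (1/24)[(8) + (8) + (-6) + (-2) + (0) + (-2) + (-6) + (0) + (0)] = 0/24 = 0
  <chi_9*chi_9, chi_9> = (1/24)[1*(4)*conj(2) + 1*(4)*conj(-2) + 2*(3)*conj(-sqrt(3)) + 2*(1)*conj(1) + 2*(0)*conj(0) + 2*(1)*conj(-1) + 2*(3)*conj(sqrt(3)) + 6*(0)*conj(0) + 6*(0)*conj(0)]
      = (1/24)[(8) + (-8) + (-6*sqrt(3)) + (2) + (0) + (-2) + (6*sqrt(3)) + (0) + (0)] = 0/24 = 0
Hence the multiplicities are chi_1: 1, chi_2: 1, chi_6: 1. Dimension check: dim(chi_9)*dim(chi_9) = 2*2 = 4 and sum (mult * dim) = 1*1 + 1*1 + 1*2 = 4.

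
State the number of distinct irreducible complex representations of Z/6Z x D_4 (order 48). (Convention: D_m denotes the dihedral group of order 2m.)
30

Why: The number of irreducible complex representations of a finite group equals its number of conjugacy classes. For a direct product, #classes(G x H) = #classes(G) * #classes(H). Z/6Z has 6 classes (abelian), D_4 has 5 classes, so 6 * 5 = 30, so Z/6Z x D_4 (order 48) has exactly 30 irreducible complex representations.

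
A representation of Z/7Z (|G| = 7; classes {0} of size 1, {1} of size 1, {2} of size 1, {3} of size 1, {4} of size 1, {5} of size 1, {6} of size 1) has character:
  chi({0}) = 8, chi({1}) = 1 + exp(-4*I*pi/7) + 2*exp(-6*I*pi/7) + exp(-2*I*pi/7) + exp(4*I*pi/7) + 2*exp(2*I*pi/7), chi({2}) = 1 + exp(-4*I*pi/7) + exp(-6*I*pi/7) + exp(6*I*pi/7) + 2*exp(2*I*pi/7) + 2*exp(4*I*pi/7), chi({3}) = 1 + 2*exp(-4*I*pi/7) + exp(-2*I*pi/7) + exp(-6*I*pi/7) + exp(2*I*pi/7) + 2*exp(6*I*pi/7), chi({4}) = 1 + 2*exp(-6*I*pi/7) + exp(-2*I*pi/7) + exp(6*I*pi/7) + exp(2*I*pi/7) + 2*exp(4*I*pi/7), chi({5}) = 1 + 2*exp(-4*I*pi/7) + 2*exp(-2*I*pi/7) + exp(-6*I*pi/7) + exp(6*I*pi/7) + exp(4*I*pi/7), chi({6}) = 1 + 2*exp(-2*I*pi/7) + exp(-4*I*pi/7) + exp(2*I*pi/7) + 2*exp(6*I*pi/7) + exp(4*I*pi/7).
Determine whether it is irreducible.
Not irreducible (reducible): <chi, chi> = 12 > 1.

Why: <chi, chi> = (1/|G|) sum_C |C| * |chi(C)|^2 = (1/7)[1*|8|^2 + 1*|1 + exp(-4*I*pi/7) + 2*exp(-6*I*pi/7) + exp(-2*I*pi/7) + exp(4*I*pi/7) + 2*exp(2*I*pi/7)|^2 + 1*|1 + exp(-4*I*pi/7) + exp(-6*I*pi/7) + exp(6*I*pi/7) + 2*exp(2*I*pi/7) + 2*exp(4*I*pi/7)|^2 + 1*|1 + 2*exp(-4*I*pi/7) + exp(-2*I*pi/7) + exp(-6*I*pi/7) + exp(2*I*pi/7) + 2*exp(6*I*pi/7)|^2 + 1*|1 + 2*exp(-6*I*pi/7) + exp(-2*I*pi/7) + exp(6*I*pi/7) + exp(2*I*pi/7) + 2*exp(4*I*pi/7)|^2 + 1*|1 + 2*exp(-4*I*pi/7) + 2*exp(-2*I*pi/7) + exp(-6*I*pi/7) + exp(6*I*pi/7) + exp(4*I*pi/7)|^2 + 1*|1 + 2*exp(-2*I*pi/7) + exp(-4*I*pi/7) + exp(2*I*pi/7) + 2*exp(6*I*pi/7) + exp(4*I*pi/7)|^2]
  = (1/7)[(64) + (12 + 8*exp(-4*I*pi/7) + 8*exp(-2*I*pi/7) + 10*exp(-6*I*pi/7) + 10*exp(6*I*pi/7) + 8*exp(2*I*pi/7) + 8*exp(4*I*pi/7)) + (12 + 10*exp(-2*I*pi/7) + 8*exp(-4*I*pi/7) + 8*exp(-6*I*pi/7) + 8*exp(6*I*pi/7) + 8*exp(4*I*pi/7) + 10*exp(2*I*pi/7)) + (12 + 10*exp(-4*I*pi/7) + 8*exp(-2*I*pi/7) + 8*exp(-6*I*pi/7) + 8*exp(6*I*pi/7) + 8*exp(2*I*pi/7) + 10*exp(4*I*pi/7)) + (12 + 10*exp(-4*I*pi/7) + 8*exp(-2*I*pi/7) + 8*exp(-6*I*pi/7) + 8*exp(6*I*pi/7) + 8*exp(2*I*pi/7) + 10*exp(4*I*pi/7)) + (12 + 10*exp(-2*I*pi/7) + 8*exp(-4*I*pi/7) + 8*exp(-6*I*pi/7) + 8*exp(6*I*pi/7) + 8*exp(4*I*pi/7) + 10*exp(2*I*pi/7)) + (12 + 8*exp(-4*I*pi/7) + 8*exp(-2*I*pi/7) + 10*exp(-6*I*pi/7) + 10*exp(6*I*pi/7) + 8*exp(2*I*pi/7) + 8*exp(4*I*pi/7))] = 84/7 = 12.
(Exp terms are combined using exp(i*s)*conj(exp(i*t)) = exp(i*(s-t)), and sums of them are collapsed using the identity that for every m > 1 the m distinct m-th roots of unity sum to 0, e.g. 1 + exp(2*I*pi/3) + exp(-2*I*pi/3) = 0.)
A character is irreducible iff <chi, chi> = 1, so this representation is reducible.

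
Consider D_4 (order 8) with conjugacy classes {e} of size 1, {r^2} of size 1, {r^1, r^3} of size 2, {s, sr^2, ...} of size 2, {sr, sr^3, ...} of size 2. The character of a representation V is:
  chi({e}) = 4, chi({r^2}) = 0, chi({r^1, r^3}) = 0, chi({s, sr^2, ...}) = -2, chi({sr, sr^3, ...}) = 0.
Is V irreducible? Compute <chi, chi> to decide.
Not irreducible (reducible): <chi, chi> = 3 > 1.

Why: <chi, chi> = (1/|G|) sum_C |C| * |chi(C)|^2 = (1/8)[1*|4|^2 + 1*|0|^2 + 2*|0|^2 + 2*|-2|^2 + 2*|0|^2]
  = (1/8)[(16) + (0) + (0) + (8) + (0)] = 24/8 = 3.
A character is irreducible iff <chi, chi> = 1, so this representation is reducible.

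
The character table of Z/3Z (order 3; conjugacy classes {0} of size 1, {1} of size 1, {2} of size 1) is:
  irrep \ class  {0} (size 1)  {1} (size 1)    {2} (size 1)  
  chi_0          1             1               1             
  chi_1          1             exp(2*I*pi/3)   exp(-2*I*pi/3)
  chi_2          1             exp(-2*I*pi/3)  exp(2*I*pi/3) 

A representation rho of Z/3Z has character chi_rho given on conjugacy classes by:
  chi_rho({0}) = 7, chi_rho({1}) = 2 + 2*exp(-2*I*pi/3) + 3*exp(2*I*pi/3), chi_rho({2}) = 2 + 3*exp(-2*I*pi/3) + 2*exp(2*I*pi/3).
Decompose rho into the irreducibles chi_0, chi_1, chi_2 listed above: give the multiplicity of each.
Multiplicities: chi_0: 2, chi_1: 3, chi_2: 2.

Argument: Use <chi_rho, chi> = (1/|G|) sum_C |C| * chi_rho(C) * conj(chi(C)) with |G| = 3 for each irreducible chi in the table:
  <chi_rho, chi_0> = (1/3)[1*(7)*conj(1) + 1*(2 + 2*exp(-2*I*pi/3) + 3*exp(2*I*pi/3))*conj(1) + 1*(2 + 3*exp(-2*I*pi/3) + 2*exp(2*I*pi/3))*conj(1)]
      = (1/3)[(7) + (2 + 2*exp(-2*I*pi/3) + 3*exp(2*I*pi/3)) + (2 + 3*exp(-2*I*pi/3) + 2*exp(2*I*pi/3))] = 6/3 = 2
  <chi_rho, chi_1> = (1/3)[1*(7)*conj(1) + 1*(2 + 2*exp(-2*I*pi/3) + 3*exp(2*I*pi/3))*conj(exp(2*I*pi/3)) + 1*(2 + 3*exp(-2*I*pi/3) + 2*exp(2*I*pi/3))*conj(exp(-2*I*pi/3))]
      = (1/3)[(7) + (1) + (1)] = 9/3 = 3
  <chi_rho, chi_2> = (1/3)[1*(7)*conj(1) + 1*(2 + 2*exp(-2*I*pi/3) + 3*exp(2*I*pi/3))*conj(exp(-2*I*pi/3)) + 1*(2 + 3*exp(-2*I*pi/3) + 2*exp(2*I*pi/3))*conj(exp(2*I*pi/3))]
      = (1/3)[(7) + (2 + 3*exp(-2*I*pi/3) + 2*exp(2*I*pi/3)) + (2 + 2*exp(-2*I*pi/3) + 3*exp(2*I*pi/3))] = 6/3 = 2
(Exp terms are combined using exp(i*s)*conj(exp(i*t)) = exp(i*(s-t)), and sums of them are collapsed using the identity that for every m > 1 the m distinct m-th roots of unity sum to 0, e.g. 1 + exp(2*I*pi/3) + exp(-2*I*pi/3) = 0.)
Dimension check: dim(rho) = sum (mult * dim) = 2*1 + 3*1 + 2*1 = 7 = chi_rho(e) = 7.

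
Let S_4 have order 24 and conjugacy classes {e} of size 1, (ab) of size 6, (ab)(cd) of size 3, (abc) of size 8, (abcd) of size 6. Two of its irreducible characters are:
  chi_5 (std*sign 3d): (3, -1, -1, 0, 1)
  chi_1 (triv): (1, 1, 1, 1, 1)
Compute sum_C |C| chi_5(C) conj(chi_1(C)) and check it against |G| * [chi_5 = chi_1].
Sum = 0; so <chi_5, chi_1> = 0 (distinct irreducibles are orthogonal).

Proof sketch: Compute term by term over conjugacy classes (|C| * chi_5(C) * conj(chi_1(C))):
  1*(3)*conj(1) + 6*(-1)*conj(1) + 3*(-1)*conj(1) + 8*(0)*conj(1) + 6*(1)*conj(1)
  = (3) + (-6) + (-3) + (0) + (6)
  = 0.
Dividing by |G| = 24 gives 0/24 = 0, matching the row-orthogonality relation <chi_5, chi_1> = [chi_5 = chi_1].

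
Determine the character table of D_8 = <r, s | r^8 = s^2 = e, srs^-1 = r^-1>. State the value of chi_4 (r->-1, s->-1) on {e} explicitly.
Conjugacy classes: {e} of size 1, {r^4} of size 1, {r^1, r^7} of size 2, {r^2, r^6} of size 2, {r^3, r^5} of size 2, {s, sr^2, ...} of size 4, {sr, sr^3, ...} of size 4.
Character table:
  irrep \ class              {e} (size 1)  {r^4} (size 1)  {r^1, r^7} (size 2)  {r^2, r^6} (size 2)  {r^3, r^5} (size 2)  {s, sr^2, ...} (size 4)  {sr, sr^3, ...} (size 4)
  chi_1 (triv)               1             1               1                    1                    1                    1                        1                       
  chi_2 (sign: r->1, s->-1)  1             1               1                    1                    1                    -1                       -1                      
  chi_3 (r->-1, s->1)        1             1               -1                   1                    -1                   1                        -1                      
  chi_4 (r->-1, s->-1)       1             1               -1                   1                    -1                   -1                       1                       
  chi_5 (2d, j=1)            2             -2              sqrt(2)              0                    -sqrt(2)             0                        0                       
  chi_6 (2d, j=2)            2             2               0                    -2                   0                    0                        0                       
  chi_7 (2d, j=3)            2             -2              -sqrt(2)             0                    sqrt(2)              0                        0                       

Spot check: chi_4 (r->-1, s->-1) on {e} = 1.

Why: D_8 has order 2*8 = 16 with 7 conjugacy classes, hence 7 irreducibles. Sum of squared dims 1 + 1 + 1 + 1 + 4 + 4 + 4 = 16 = |G|. Linear characters come from the abelianisation; the 2-dimensional irreps have character r^k -> 2*cos(2*pi*j*k/8), reflections -> 0.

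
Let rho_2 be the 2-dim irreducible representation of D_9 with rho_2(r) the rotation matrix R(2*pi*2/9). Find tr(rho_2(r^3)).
chi_{rho_2}(r^3) = 2*cos(2*pi*2*3/9) = -1

Explanation: rho_2(r^3) is rotation by angle 2*pi*2*3/9, whose trace is 2*cos(2*pi*2*3/9) = -1.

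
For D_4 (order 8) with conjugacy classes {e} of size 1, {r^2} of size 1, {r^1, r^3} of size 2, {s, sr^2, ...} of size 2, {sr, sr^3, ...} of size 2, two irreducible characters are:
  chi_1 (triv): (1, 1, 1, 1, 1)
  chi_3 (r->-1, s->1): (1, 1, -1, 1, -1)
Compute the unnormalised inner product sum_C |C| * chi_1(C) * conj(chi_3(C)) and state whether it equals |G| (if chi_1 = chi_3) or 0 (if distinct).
Sum = 0; so <chi_1, chi_3> = 0 (distinct irreducibles are orthogonal).

Justification: Compute term by term over conjugacy classes (|C| * chi_1(C) * conj(chi_3(C))):
  1*(1)*conj(1) + 1*(1)*conj(1) + 2*(1)*conj(-1) + 2*(1)*conj(1) + 2*(1)*conj(-1)
  = (1) + (1) + (-2) + (2) + (-2)
  = 0.
Dividing by |G| = 8 gives 0/8 = 0, matching the row-orthogonality relation <chi_1, chi_3> = [chi_1 = chi_3].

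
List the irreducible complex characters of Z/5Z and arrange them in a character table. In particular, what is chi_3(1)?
Character table of Z/5Z (irreps indexed chi_0,...,chi_4 with chi_k(m) = zeta_5^(k*m), zeta_5 = exp(2*pi*i/5)):
  irrep \ class  {0} (size 1)  {1} (size 1)    {2} (size 1)    {3} (size 1)    {4} (size 1)  
  chi_0          1             1               1               1               1             
  chi_1          1             exp(2*I*pi/5)   exp(4*I*pi/5)   exp(-4*I*pi/5)  exp(-2*I*pi/5)
  chi_2          1             exp(4*I*pi/5)   exp(-2*I*pi/5)  exp(2*I*pi/5)   exp(-4*I*pi/5)
  chi_3          1             exp(-4*I*pi/5)  exp(2*I*pi/5)   exp(-2*I*pi/5)  exp(4*I*pi/5) 
  chi_4          1             exp(-2*I*pi/5)  exp(-4*I*pi/5)  exp(4*I*pi/5)   exp(2*I*pi/5) 

Spot check: chi_3(1) = zeta_5^(3*1) = zeta_5^3 = exp(-4*I*pi/5).

Argument: Z/5Z is abelian, so all 5 irreducible complex representations are 1-dimensional. They are given by chi_k(m) = zeta_5^(k*m) for k = 0,...,4. Row orthogonality: sum_m chi_k(m) conj(chi_l(m)) = 5 * [k = l].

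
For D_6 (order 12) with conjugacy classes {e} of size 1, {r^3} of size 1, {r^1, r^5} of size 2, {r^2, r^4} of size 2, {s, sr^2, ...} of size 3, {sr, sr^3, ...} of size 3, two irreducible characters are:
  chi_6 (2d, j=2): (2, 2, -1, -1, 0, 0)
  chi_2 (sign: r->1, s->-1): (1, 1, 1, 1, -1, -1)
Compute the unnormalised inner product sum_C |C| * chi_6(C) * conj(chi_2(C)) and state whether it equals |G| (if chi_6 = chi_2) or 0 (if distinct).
Sum = 0; so <chi_6, chi_2> = 0 (distinct irreducibles are orthogonal).

Details: Compute term by term over conjugacy classes (|C| * chi_6(C) * conj(chi_2(C))):
  1*(2)*conj(1) + 1*(2)*conj(1) + 2*(-1)*conj(1) + 2*(-1)*conj(1) + 3*(0)*conj(-1) + 3*(0)*conj(-1)
  = (2) + (2) + (-2) + (-2) + (0) + (0)
  = 0.
Dividing by |G| = 12 gives 0/12 = 0, matching the row-orthogonality relation <chi_6, chi_2> = [chi_6 = chi_2].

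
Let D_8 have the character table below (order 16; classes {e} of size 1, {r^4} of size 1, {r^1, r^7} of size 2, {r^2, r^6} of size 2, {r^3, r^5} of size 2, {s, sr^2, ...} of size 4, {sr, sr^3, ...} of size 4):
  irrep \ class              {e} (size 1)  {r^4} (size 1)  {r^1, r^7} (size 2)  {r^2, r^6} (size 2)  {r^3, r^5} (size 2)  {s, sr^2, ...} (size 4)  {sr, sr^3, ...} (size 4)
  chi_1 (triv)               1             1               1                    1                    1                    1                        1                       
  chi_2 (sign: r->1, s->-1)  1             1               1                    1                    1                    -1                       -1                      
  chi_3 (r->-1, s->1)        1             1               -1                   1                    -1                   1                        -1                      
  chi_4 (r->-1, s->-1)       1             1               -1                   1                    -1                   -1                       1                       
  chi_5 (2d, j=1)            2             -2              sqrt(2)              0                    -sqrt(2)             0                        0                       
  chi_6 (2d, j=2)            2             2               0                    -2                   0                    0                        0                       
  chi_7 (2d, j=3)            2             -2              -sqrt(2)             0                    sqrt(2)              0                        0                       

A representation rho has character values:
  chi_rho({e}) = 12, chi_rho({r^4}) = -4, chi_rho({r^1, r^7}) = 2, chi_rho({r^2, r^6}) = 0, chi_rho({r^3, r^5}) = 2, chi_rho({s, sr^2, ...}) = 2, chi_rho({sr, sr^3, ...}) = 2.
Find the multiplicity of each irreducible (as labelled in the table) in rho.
Multiplicities: chi_1: 2, chi_2: 0, chi_3: 0, chi_4: 0, chi_5: 2, chi_6: 1, chi_7: 2.

Argument: Use <chi_rho, chi> = (1/|G|) sum_C |C| * chi_rho(C) * conj(chi(C)) with |G| = 16 for each irreducible chi in the table:
  <chi_rho, chi_1> = (1/16)[1*(12)*conj(1) + 1*(-4)*conj(1) + 2*(2)*conj(1) + 2*(0)*conj(1) + 2*(2)*conj(1) + 4*(2)*conj(1) + 4*(2)*conj(1)]
      = (1/16)[(12) + (-4) + (4) + (0) + (4) + (8) + (8)] = 32/16 = 2
  <chi_rho, chi_2> = (1/16)[1*(12)*conj(1) + 1*(-4)*conj(1) + 2*(2)*conj(1) + 2*(0)*conj(1) + 2*(2)*conj(1) + 4*(2)*conj(-1) + 4*(2)*conj(-1)]
      = (1/16)[(12) + (-4) + (4) + (0) + (4) + (-8) + (-8)] = 0/16 = 0
  <chi_rho, chi_3> = (1/16)[1*(12)*conj(1) + 1*(-4)*conj(1) + 2*(2)*conj(-1) + 2*(0)*conj(1) + 2*(2)*conj(-1) + 4*(2)*conj(1) + 4*(2)*conj(-1)]
      = (1/16)[(12) + (-4) + (-4) + (0) + (-4) + (8) + (-8)] = 0/16 = 0
  <chi_rho, chi_4> = (1/16)[1*(12)*conj(1) + 1*(-4)*conj(1) + 2*(2)*conj(-1) + 2*(0)*conj(1) + 2*(2)*conj(-1) + 4*(2)*conj(-1) + 4*(2)*conj(1)]
      = (1/16)[(12) + (-4) + (-4) + (0) + (-4) + (-8) + (8)] = 0/16 = 0
  <chi_rho, chi_5> = (1/16)[1*(12)*conj(2) + 1*(-4)*conj(-2) + 2*(2)*conj(sqrt(2)) + 2*(0)*conj(0) + 2*(2)*conj(-sqrt(2)) + 4*(2)*conj(0) + 4*(2)*conj(0)]
      = (1/16)[(24) + (8) + (4*sqrt(2)) + (0) + (-4*sqrt(2)) + (0) + (0)] = 32/16 = 2
  <chi_rho, chi_6> = (1/16)[1*(12)*conj(2) + 1*(-4)*conj(2) + 2*(2)*conj(0) + 2*(0)*conj(-2) + 2*(2)*conj(0) + 4*(2)*conj(0) + 4*(2)*conj(0)]
      = (1/16)[(24) + (-8) + (0) + (0) + (0) + (0) + (0)] = 16/16 = 1
  <chi_rho, chi_7> = (1/16)[1*(12)*conj(2) + 1*(-4)*conj(-2) + 2*(2)*conj(-sqrt(2)) + 2*(0)*conj(0) + 2*(2)*conj(sqrt(2)) + 4*(2)*conj(0) + 4*(2)*conj(0)]
      = (1/16)[(24) + (8) + (-4*sqrt(2)) + (0) + (4*sqrt(2)) + (0) + (0)] = 32/16 = 2
Dimension check: dim(rho) = sum (mult * dim) = 2*1 + 0*1 + 0*1 + 0*1 + 2*2 + 1*2 + 2*2 = 12 = chi_rho(e) = 12.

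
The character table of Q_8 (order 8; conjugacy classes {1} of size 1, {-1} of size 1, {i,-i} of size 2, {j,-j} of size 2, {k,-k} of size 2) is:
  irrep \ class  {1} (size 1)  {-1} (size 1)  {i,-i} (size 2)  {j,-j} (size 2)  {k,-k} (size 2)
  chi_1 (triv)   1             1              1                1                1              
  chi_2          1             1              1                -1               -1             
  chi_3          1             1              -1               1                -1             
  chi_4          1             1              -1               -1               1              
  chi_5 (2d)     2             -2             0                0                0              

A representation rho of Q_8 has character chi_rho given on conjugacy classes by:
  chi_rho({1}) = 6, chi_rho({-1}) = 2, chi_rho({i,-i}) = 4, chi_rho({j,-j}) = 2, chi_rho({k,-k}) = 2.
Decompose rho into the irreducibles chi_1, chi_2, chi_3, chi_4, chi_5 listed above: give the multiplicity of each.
Multiplicities: chi_1: 3, chi_2: 1, chi_3: 0, chi_4: 0, chi_5: 1.

Solution. Use <chi_rho, chi> = (1/|G|) sum_C |C| * chi_rho(C) * conj(chi(C)) with |G| = 8 for each irreducible chi in the table:
  <chi_rho, chi_1> = (1/8)[1*(6)*conj(1) + 1*(2)*conj(1) + 2*(4)*conj(1) + 2*(2)*conj(1) + 2*(2)*conj(1)]
      = (1/8)[(6) + (2) + (8) + (4) + (4)] = 24/8 = 3
  <chi_rho, chi_2> = (1/8)[1*(6)*conj(1) + 1*(2)*conj(1) + 2*(4)*conj(1) + 2*(2)*conj(-1) + 2*(2)*conj(-1)]
      = (1/8)[(6) + (2) + (8) + (-4) + (-4)] = 8/8 = 1
  <chi_rho, chi_3> = (1/8)[1*(6)*conj(1) + 1*(2)*conj(1) + 2*(4)*conj(-1) + 2*(2)*conj(1) + 2*(2)*conj(-1)]
      = (1/8)[(6) + (2) + (-8) + (4) + (-4)] = 0/8 = 0
  <chi_rho, chi_4> = (1/8)[1*(6)*conj(1) + 1*(2)*conj(1) + 2*(4)*conj(-1) + 2*(2)*conj(-1) + 2*(2)*conj(1)]
      = (1/8)[(6) + (2) + (-8) + (-4) + (4)] = 0/8 = 0
  <chi_rho, chi_5> = (1/8)[1*(6)*conj(2) + 1*(2)*conj(-2) + 2*(4)*conj(0) + 2*(2)*conj(0) + 2*(2)*conj(0)]
      = (1/8)[(12) + (-4) + (0) + (0) + (0)] = 8/8 = 1
Dimension check: dim(rho) = sum (mult * dim) = 3*1 + 1*1 + 0*1 + 0*1 + 1*2 = 6 = chi_rho(e) = 6.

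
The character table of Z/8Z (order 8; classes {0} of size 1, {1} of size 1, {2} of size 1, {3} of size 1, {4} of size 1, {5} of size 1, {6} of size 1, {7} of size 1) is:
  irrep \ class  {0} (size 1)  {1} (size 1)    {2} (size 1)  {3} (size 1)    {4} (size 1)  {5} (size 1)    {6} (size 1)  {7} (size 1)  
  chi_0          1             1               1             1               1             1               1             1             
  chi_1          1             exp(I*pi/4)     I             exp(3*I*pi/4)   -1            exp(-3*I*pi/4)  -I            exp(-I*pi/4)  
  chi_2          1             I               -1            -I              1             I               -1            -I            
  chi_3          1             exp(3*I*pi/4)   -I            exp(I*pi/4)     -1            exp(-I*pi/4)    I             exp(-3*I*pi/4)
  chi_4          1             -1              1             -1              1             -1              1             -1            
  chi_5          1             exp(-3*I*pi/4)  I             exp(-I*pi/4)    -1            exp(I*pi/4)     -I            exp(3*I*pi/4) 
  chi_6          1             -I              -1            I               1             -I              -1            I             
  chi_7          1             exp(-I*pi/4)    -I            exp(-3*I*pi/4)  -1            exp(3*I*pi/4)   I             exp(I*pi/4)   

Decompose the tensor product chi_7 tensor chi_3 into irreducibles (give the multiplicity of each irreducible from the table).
chi_7 tensor chi_3 = chi_2 (all other irreducibles have multiplicity 0).

Derivation: The character of a tensor product is the pointwise product (chi_7 * chi_3)(C) = chi_7(C) * chi_3(C):
  {0}: (1)*(1), {1}: (exp(-I*pi/4))*(exp(3*I*pi/4)), {2}: (-I)*(-I), {3}: (exp(-3*I*pi/4))*(exp(I*pi/4)), {4}: (-1)*(-1), {5}: (exp(3*I*pi/4))*(exp(-I*pi/4)), {6}: (I)*(I), {7}: (exp(I*pi/4))*(exp(-3*I*pi/4))
so (chi_7 * chi_3) takes values
  {0} -> 1, {1} -> I, {2} -> -1, {3} -> -I, {4} -> 1, {5} -> I, {6} -> -1, {7} -> -I.
Now take the inner product of this character with each irreducible chi from the table, <chi_7*chi_3, chi> = (1/8) sum_C |C| (chi_7*chi_3)(C) conj(chi(C)):
  <chi_7*chi_3, chi_0> = (1/8)[1*(1)*conj(1) + 1*(I)*conj(1) + 1*(-1)*conj(1) + 1*(-I)*conj(1) + 1*(1)*conj(1) + 1*(I)*conj(1) + 1*(-1)*conj(1) + 1*(-I)*conj(1)]
      = (1/8)[(1) + (I) + (-1) + (-I) + (1) + (I) + (-1) + (-I)] = 0/8 = 0
  <chi_7*chi_3, chi_1> = (1/8)[1*(1)*conj(1) + 1*(I)*conj(exp(I*pi/4)) + 1*(-1)*conj(I) + 1*(-I)*conj(exp(3*I*pi/4)) + 1*(1)*conj(-1) + 1*(I)*conj(exp(-3*I*pi/4)) + 1*(-1)*conj(-I) + 1*(-I)*conj(exp(-I*pi/4))]
      = (1/8)[(1) + (exp(I*pi/4)) + (I) + (-exp(-I*pi/4)) + (-1) + (exp(-3*I*pi/4)) + (-I) + (-exp(3*I*pi/4))] = 0/8 = 0
  <chi_7*chi_3, chi_2> = (1/8)[1*(1)*conj(1) + 1*(I)*conj(I) + 1*(-1)*conj(-1) + 1*(-I)*conj(-I) + 1*(1)*conj(1) + 1*(I)*conj(I) + 1*(-1)*conj(-1) + 1*(-I)*conj(-I)]
      = (1/8)[(1) + (1) + (1) + (1) + (1) + (1) + (1) + (1)] = 8/8 = 1
  <chi_7*chi_3, chi_3> = (1/8)[1*(1)*conj(1) + 1*(I)*conj(exp(3*I*pi/4)) + 1*(-1)*conj(-I) + 1*(-I)*conj(exp(I*pi/4)) + 1*(1)*conj(-1) + 1*(I)*conj(exp(-I*pi/4)) + 1*(-1)*conj(I) + 1*(-I)*conj(exp(-3*I*pi/4))]
      = (1/8)[(1) + (exp(-I*pi/4)) + (-I) + (-exp(I*pi/4)) + (-1) + (exp(3*I*pi/4)) + (I) + (-exp(-3*I*pi/4))] = 0/8 = 0
  <chi_7*chi_3, chi_4> = (1/8)[1*(1)*conj(1) + 1*(I)*conj(-1) + 1*(-1)*conj(1) + 1*(-I)*conj(-1) + 1*(1)*conj(1) + 1*(I)*conj(-1) + 1*(-1)*conj(1) + 1*(-I)*conj(-1)]
      = (1/8)[(1) + (-I) + (-1) + (I) + (1) + (-I) + (-1) + (I)] = 0/8 = 0
  <chi_7*chi_3, chi_5> = (1/8)[1*(1)*conj(1) + 1*(I)*conj(exp(-3*I*pi/4)) + 1*(-1)*conj(I) + 1*(-I)*conj(exp(-I*pi/4)) + 1*(1)*conj(-1) + 1*(I)*conj(exp(I*pi/4)) + 1*(-1)*conj(-I) + 1*(-I)*conj(exp(3*I*pi/4))]
      = (1/8)[(1) + (exp(-3*I*pi/4)) + (I) + (-exp(3*I*pi/4)) + (-1) + (exp(I*pi/4)) + (-I) + (-exp(-I*pi/4))] = 0/8 = 0
  <chi_7*chi_3, chi_6> = (1/8)[1*(1)*conj(1) + 1*(I)*conj(-I) + 1*(-1)*conj(-1) + 1*(-I)*conj(I) + 1*(1)*conj(1) + 1*(I)*conj(-I) + 1*(-1)*conj(-1) + 1*(-I)*conj(I)]
      = (1/8)[(1) + (-1) + (1) + (-1) + (1) + (-1) + (1) + (-1)] = 0/8 = 0
  <chi_7*chi_3, chi_7> = (1/8)[1*(1)*conj(1) + 1*(I)*conj(exp(-I*pi/4)) + 1*(-1)*conj(-I) + 1*(-I)*conj(exp(-3*I*pi/4)) + 1*(1)*conj(-1) + 1*(I)*conj(exp(3*I*pi/4)) + 1*(-1)*conj(I) + 1*(-I)*conj(exp(I*pi/4))]
      = (1/8)[(1) + (exp(3*I*pi/4)) + (-I) + (-exp(-3*I*pi/4)) + (-1) + (exp(-I*pi/4)) + (I) + (-exp(I*pi/4))] = 0/8 = 0
(Exp terms are combined using exp(i*s)*conj(exp(i*t)) = exp(i*(s-t)), and sums of them are collapsed using the identity that for every m > 1 the m distinct m-th roots of unity sum to 0, e.g. 1 + exp(2*I*pi/3) + exp(-2*I*pi/3) = 0.)
Hence the multiplicities are chi_2: 1. Dimension check: dim(chi_7)*dim(chi_3) = 1*1 = 1 and sum (mult * dim) = 1*1 = 1.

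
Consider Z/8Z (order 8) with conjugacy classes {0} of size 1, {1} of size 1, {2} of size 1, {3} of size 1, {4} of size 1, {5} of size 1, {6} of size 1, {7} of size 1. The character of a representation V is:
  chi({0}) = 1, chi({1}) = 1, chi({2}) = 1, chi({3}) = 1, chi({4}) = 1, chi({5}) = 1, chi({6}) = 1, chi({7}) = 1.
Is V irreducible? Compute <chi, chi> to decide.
Irreducible: <chi, chi> = 1.

Explanation: <chi, chi> = (1/|G|) sum_C |C| * |chi(C)|^2 = (1/8)[1*|1|^2 + 1*|1|^2 + 1*|1|^2 + 1*|1|^2 + 1*|1|^2 + 1*|1|^2 + 1*|1|^2 + 1*|1|^2]
  = (1/8)[(1) + (1) + (1) + (1) + (1) + (1) + (1) + (1)] = 8/8 = 1.
(Exp terms are combined using exp(i*s)*conj(exp(i*t)) = exp(i*(s-t)), and sums of them are collapsed using the identity that for every m > 1 the m distinct m-th roots of unity sum to 0, e.g. 1 + exp(2*I*pi/3) + exp(-2*I*pi/3) = 0.)
A character is irreducible iff <chi, chi> = 1, so this representation is irreducible.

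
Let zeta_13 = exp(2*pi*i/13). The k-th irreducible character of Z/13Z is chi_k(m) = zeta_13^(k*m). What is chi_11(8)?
chi_11(8) = zeta_13^88 = exp(-6*I*pi/13)

Explanation: chi_11(8) = zeta_13^(11*8) = zeta_13^88. Since zeta_13^13 = 1, this equals zeta_13^10 = exp(2*pi*i*10/13) = exp(-6*I*pi/13).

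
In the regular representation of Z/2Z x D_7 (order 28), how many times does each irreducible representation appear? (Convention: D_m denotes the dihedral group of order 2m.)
Each irreducible V_i of dimension d_i appears with multiplicity d_i, i.e. rho_reg = (direct sum over all irreducibles V_i) d_i V_i. The irreducible dimensions for Z/2Z x D_7 are 1, 1, 1, 1, 2, 2, 2, 2, 2, 2: 4 irreducibles of dimension 1, each with multiplicity 1; 6 irreducibles of dimension 2, each with multiplicity 2. Total dimension 4*1*1 + 6*2*2 = 28 = |G|.

Working: General theorem: in the regular representation of a finite group G, each irreducible appears with multiplicity equal to its dimension. Check: dim(rho_reg) = sum d_i^2 = 1 + 1 + 1 + 1 + 4 + 4 + 4 + 4 + 4 + 4 = 28 = |G|.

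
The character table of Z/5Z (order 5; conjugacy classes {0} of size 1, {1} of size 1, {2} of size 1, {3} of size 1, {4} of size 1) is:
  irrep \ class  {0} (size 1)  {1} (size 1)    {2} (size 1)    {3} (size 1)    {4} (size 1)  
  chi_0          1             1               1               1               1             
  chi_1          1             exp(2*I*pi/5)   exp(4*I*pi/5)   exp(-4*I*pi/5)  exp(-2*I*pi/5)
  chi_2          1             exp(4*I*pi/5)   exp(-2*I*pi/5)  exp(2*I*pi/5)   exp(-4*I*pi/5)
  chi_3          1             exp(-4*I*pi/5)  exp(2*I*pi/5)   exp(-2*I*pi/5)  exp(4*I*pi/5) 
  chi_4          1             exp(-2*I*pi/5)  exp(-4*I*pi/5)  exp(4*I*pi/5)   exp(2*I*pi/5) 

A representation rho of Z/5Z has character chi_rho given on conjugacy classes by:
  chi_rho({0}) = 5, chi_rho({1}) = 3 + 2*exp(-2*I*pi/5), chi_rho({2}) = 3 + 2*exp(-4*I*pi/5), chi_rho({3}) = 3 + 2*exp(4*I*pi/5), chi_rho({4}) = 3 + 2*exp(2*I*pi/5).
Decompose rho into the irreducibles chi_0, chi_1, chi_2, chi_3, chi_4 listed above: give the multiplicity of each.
Multiplicities: chi_0: 3, chi_1: 0, chi_2: 0, chi_3: 0, chi_4: 2.

Derivation: Use <chi_rho, chi> = (1/|G|) sum_C |C| * chi_rho(C) * conj(chi(C)) with |G| = 5 for each irreducible chi in the table:
  <chi_rho, chi_0> = (1/5)[1*(5)*conj(1) + 1*(3 + 2*exp(-2*I*pi/5))*conj(1) + 1*(3 + 2*exp(-4*I*pi/5))*conj(1) + 1*(3 + 2*exp(4*I*pi/5))*conj(1) + 1*(3 + 2*exp(2*I*pi/5))*conj(1)]
      = (1/5)[(5) + (3 + 2*exp(-2*I*pi/5)) + (3 + 2*exp(-4*I*pi/5)) + (3 + 2*exp(4*I*pi/5)) + (3 + 2*exp(2*I*pi/5))] = 15/5 = 3
  <chi_rho, chi_1> = (1/5)[1*(5)*conj(1) + 1*(3 + 2*exp(-2*I*pi/5))*conj(exp(2*I*pi/5)) + 1*(3 + 2*exp(-4*I*pi/5))*conj(exp(4*I*pi/5)) + 1*(3 + 2*exp(4*I*pi/5))*conj(exp(-4*I*pi/5)) + 1*(3 + 2*exp(2*I*pi/5))*conj(exp(-2*I*pi/5))]
      = (1/5)[(5) + (3*exp(-2*I*pi/5) + 2*exp(-4*I*pi/5)) + (3*exp(-4*I*pi/5) + 2*exp(2*I*pi/5)) + (2*exp(-2*I*pi/5) + 3*exp(4*I*pi/5)) + (2*exp(4*I*pi/5) + 3*exp(2*I*pi/5))] = 0/5 = 0
  <chi_rho, chi_2> = (1/5)[1*(5)*conj(1) + 1*(3 + 2*exp(-2*I*pi/5))*conj(exp(4*I*pi/5)) + 1*(3 + 2*exp(-4*I*pi/5))*conj(exp(-2*I*pi/5)) + 1*(3 + 2*exp(4*I*pi/5))*conj(exp(2*I*pi/5)) + 1*(3 + 2*exp(2*I*pi/5))*conj(exp(-4*I*pi/5))]
      = (1/5)[(5) + (3*exp(-4*I*pi/5) + 2*exp(4*I*pi/5)) + (2*exp(-2*I*pi/5) + 3*exp(2*I*pi/5)) + (3*exp(-2*I*pi/5) + 2*exp(2*I*pi/5)) + (2*exp(-4*I*pi/5) + 3*exp(4*I*pi/5))] = 0/5 = 0
  <chi_rho, chi_3> = (1/5)[1*(5)*conj(1) + 1*(3 + 2*exp(-2*I*pi/5))*conj(exp(-4*I*pi/5)) + 1*(3 + 2*exp(-4*I*pi/5))*conj(exp(2*I*pi/5)) + 1*(3 + 2*exp(4*I*pi/5))*conj(exp(-2*I*pi/5)) + 1*(3 + 2*exp(2*I*pi/5))*conj(exp(4*I*pi/5))]
      = (1/5)[(5) + (3*exp(4*I*pi/5) + 2*exp(2*I*pi/5)) + (3*exp(-2*I*pi/5) + 2*exp(4*I*pi/5)) + (2*exp(-4*I*pi/5) + 3*exp(2*I*pi/5)) + (2*exp(-2*I*pi/5) + 3*exp(-4*I*pi/5))] = 0/5 = 0
  <chi_rho, chi_4> = (1/5)[1*(5)*conj(1) + 1*(3 + 2*exp(-2*I*pi/5))*conj(exp(-2*I*pi/5)) + 1*(3 + 2*exp(-4*I*pi/5))*conj(exp(-4*I*pi/5)) + 1*(3 + 2*exp(4*I*pi/5))*conj(exp(4*I*pi/5)) + 1*(3 + 2*exp(2*I*pi/5))*conj(exp(2*I*pi/5))]
      = (1/5)[(5) + (2 + 3*exp(2*I*pi/5)) + (2 + 3*exp(4*I*pi/5)) + (2 + 3*exp(-4*I*pi/5)) + (2 + 3*exp(-2*I*pi/5))] = 10/5 = 2
(Exp terms are combined using exp(i*s)*conj(exp(i*t)) = exp(i*(s-t)), and sums of them are collapsed using the identity that for every m > 1 the m distinct m-th roots of unity sum to 0, e.g. 1 + exp(2*I*pi/3) + exp(-2*I*pi/3) = 0.)
Dimension check: dim(rho) = sum (mult * dim) = 3*1 + 0*1 + 0*1 + 0*1 + 2*1 = 5 = chi_rho(e) = 5.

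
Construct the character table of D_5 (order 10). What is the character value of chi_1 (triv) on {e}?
Conjugacy classes: {e} of size 1, {r^1, r^4} of size 2, {r^2, r^3} of size 2, {s, sr, ..., sr^4} of size 5.
Character table:
  irrep \ class              {e} (size 1)  {r^1, r^4} (size 2)  {r^2, r^3} (size 2)  {s, sr, ..., sr^4} (size 5)
  chi_1 (triv)               1             1                    1                    1                          
  chi_2 (sign: r->1, s->-1)  1             1                    1                    -1                         
  chi_3 (2d, j=1)            2             -1/2 + sqrt(5)/2     -sqrt(5)/2 - 1/2     0                          
  chi_4 (2d, j=2)            2             -sqrt(5)/2 - 1/2     -1/2 + sqrt(5)/2     0                          

Spot check: chi_1 (triv) on {e} = 1.

Argument: D_5 has order 2*5 = 10 with 4 conjugacy classes, hence 4 irreducibles. Sum of squared dims 1 + 1 + 4 + 4 = 10 = |G|. Linear characters come from the abelianisation; the 2-dimensional irreps have character r^k -> 2*cos(2*pi*j*k/5), reflections -> 0.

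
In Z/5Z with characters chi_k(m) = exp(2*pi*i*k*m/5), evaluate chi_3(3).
chi_3(3) = zeta_5^9 = exp(-2*I*pi/5)

Details: chi_3(3) = zeta_5^(3*3) = zeta_5^9. Since zeta_5^5 = 1, this equals zeta_5^4 = exp(2*pi*i*4/5) = exp(-2*I*pi/5).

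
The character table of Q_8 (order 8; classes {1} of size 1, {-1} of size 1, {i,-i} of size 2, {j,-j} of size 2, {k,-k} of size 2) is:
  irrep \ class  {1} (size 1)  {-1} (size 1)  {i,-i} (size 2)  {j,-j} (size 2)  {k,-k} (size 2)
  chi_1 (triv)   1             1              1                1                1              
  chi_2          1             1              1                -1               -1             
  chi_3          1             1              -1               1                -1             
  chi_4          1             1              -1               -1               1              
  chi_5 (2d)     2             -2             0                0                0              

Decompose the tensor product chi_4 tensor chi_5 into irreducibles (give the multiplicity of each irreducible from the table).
chi_4 tensor chi_5 = chi_5 (all other irreducibles have multiplicity 0).

The character of a tensor product is the pointwise product (chi_4 * chi_5)(C) = chi_4(C) * chi_5(C):
  {1}: (1)*(2), {-1}: (1)*(-2), {i,-i}: (-1)*(0), {j,-j}: (-1)*(0), {k,-k}: (1)*(0)
so (chi_4 * chi_5) takes values
  {1} -> 2, {-1} -> -2, {i,-i} -> 0, {j,-j} -> 0, {k,-k} -> 0.
Now take the inner product of this character with each irreducible chi from the table, <chi_4*chi_5, chi> = (1/8) sum_C |C| (chi_4*chi_5)(C) conj(chi(C)):
  <chi_4*chi_5, chi_1> = (1/8)[1*(2)*conj(1) + 1*(-2)*conj(1) + 2*(0)*conj(1) + 2*(0)*conj(1) + 2*(0)*conj(1)]
      = (1/8)[(2) + (-2) + (0) + (0) + (0)] = 0/8 = 0
  <chi_4*chi_5, chi_2> = (1/8)[1*(2)*conj(1) + 1*(-2)*conj(1) + 2*(0)*conj(1) + 2*(0)*conj(-1) + 2*(0)*conj(-1)]
      = (1/8)[(2) + (-2) + (0) + (0) + (0)] = 0/8 = 0
  <chi_4*chi_5, chi_3> = (1/8)[1*(2)*conj(1) + 1*(-2)*conj(1) + 2*(0)*conj(-1) + 2*(0)*conj(1) + 2*(0)*conj(-1)]
      = (1/8)[(2) + (-2) + (0) + (0) + (0)] = 0/8 = 0
  <chi_4*chi_5, chi_4> = (1/8)[1*(2)*conj(1) + 1*(-2)*conj(1) + 2*(0)*conj(-1) + 2*(0)*conj(-1) + 2*(0)*conj(1)]
      = (1/8)[(2) + (-2) + (0) + (0) + (0)] = 0/8 = 0
  <chi_4*chi_5, chi_5> = (1/8)[1*(2)*conj(2) + 1*(-2)*conj(-2) + 2*(0)*conj(0) + 2*(0)*conj(0) + 2*(0)*conj(0)]
      = (1/8)[(4) + (4) + (0) + (0) + (0)] = 8/8 = 1
Hence the multiplicities are chi_5: 1. Dimension check: dim(chi_4)*dim(chi_5) = 1*2 = 2 and sum (mult * dim) = 1*2 = 2.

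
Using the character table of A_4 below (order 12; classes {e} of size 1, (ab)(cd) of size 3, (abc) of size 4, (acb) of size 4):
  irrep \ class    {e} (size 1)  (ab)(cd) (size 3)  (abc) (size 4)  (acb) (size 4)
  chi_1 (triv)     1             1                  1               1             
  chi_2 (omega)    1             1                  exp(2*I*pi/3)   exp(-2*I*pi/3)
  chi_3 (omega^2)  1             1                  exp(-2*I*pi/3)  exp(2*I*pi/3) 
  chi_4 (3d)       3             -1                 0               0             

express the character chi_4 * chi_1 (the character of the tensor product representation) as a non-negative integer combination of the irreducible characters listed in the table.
chi_4 tensor chi_1 = chi_4 (all other irreducibles have multiplicity 0).

Argument: The character of a tensor product is the pointwise product (chi_4 * chi_1)(C) = chi_4(C) * chi_1(C):
  {e}: (3)*(1), (ab)(cd): (-1)*(1), (abc): (0)*(1), (acb): (0)*(1)
so (chi_4 * chi_1) takes values
  {e} -> 3, (ab)(cd) -> -1, (abc) -> 0, (acb) -> 0.
Now take the inner product of this character with each irreducible chi from the table, <chi_4*chi_1, chi> = (1/12) sum_C |C| (chi_4*chi_1)(C) conj(chi(C)):
  <chi_4*chi_1, chi_1> = (1/12)[1*(3)*conj(1) + 3*(-1)*conj(1) + 4*(0)*conj(1) + 4*(0)*conj(1)]
      = (1/12)[(3) + (-3) + (0) + (0)] = 0/12 = 0
  <chi_4*chi_1, chi_2> = (1/12)[1*(3)*conj(1) + 3*(-1)*conj(1) + 4*(0)*conj(exp(2*I*pi/3)) + 4*(0)*conj(exp(-2*I*pi/3))]
      = (1/12)[(3) + (-3) + (0) + (0)] = 0/12 = 0
  <chi_4*chi_1, chi_3> = (1/12)[1*(3)*conj(1) + 3*(-1)*conj(1) + 4*(0)*conj(exp(-2*I*pi/3)) + 4*(0)*conj(exp(2*I*pi/3))]
      = (1/12)[(3) + (-3) + (0) + (0)] = 0/12 = 0
  <chi_4*chi_1, chi_4> = (1/12)[1*(3)*conj(3) + 3*(-1)*conj(-1) + 4*(0)*conj(0) + 4*(0)*conj(0)]
      = (1/12)[(9) + (3) + (0) + (0)] = 12/12 = 1
(Exp terms are combined using exp(i*s)*conj(exp(i*t)) = exp(i*(s-t)), and sums of them are collapsed using the identity that for every m > 1 the m distinct m-th roots of unity sum to 0, e.g. 1 + exp(2*I*pi/3) + exp(-2*I*pi/3) = 0.)
Hence the multiplicities are chi_4: 1. Dimension check: dim(chi_4)*dim(chi_1) = 3*1 = 3 and sum (mult * dim) = 1*3 = 3.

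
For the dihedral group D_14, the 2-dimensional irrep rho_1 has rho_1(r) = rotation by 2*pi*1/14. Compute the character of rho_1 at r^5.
chi_{rho_1}(r^5) = 2*cos(2*pi*1*5/14) = -2*cos(2*pi/7)

Details: rho_1(r^5) is rotation by angle 2*pi*1*5/14, whose trace is 2*cos(2*pi*1*5/14) = -2*cos(2*pi/7).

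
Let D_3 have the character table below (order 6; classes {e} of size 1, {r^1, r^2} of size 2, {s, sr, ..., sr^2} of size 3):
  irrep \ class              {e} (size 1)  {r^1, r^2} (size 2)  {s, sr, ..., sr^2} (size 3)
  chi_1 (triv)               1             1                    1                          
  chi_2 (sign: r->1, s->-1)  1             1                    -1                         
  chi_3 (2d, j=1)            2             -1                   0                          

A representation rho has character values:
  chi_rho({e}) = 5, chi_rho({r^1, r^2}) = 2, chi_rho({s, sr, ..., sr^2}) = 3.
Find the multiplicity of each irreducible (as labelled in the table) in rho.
Multiplicities: chi_1: 3, chi_2: 0, chi_3: 1.

Justification: Use <chi_rho, chi> = (1/|G|) sum_C |C| * chi_rho(C) * conj(chi(C)) with |G| = 6 for each irreducible chi in the table:
  <chi_rho, chi_1> = (1/6)[1*(5)*conj(1) + 2*(2)*conj(1) + 3*(3)*conj(1)]
      = (1/6)[(5) + (4) + (9)] = 18/6 = 3
  <chi_rho, chi_2> = (1/6)[1*(5)*conj(1) + 2*(2)*conj(1) + 3*(3)*conj(-1)]
      = (1/6)[(5) + (4) + (-9)] = 0/6 = 0
  <chi_rho, chi_3> = (1/6)[1*(5)*conj(2) + 2*(2)*conj(-1) + 3*(3)*conj(0)]
      = (1/6)[(10) + (-4) + (0)] = 6/6 = 1
Dimension check: dim(rho) = sum (mult * dim) = 3*1 + 0*1 + 1*2 = 5 = chi_rho(e) = 5.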